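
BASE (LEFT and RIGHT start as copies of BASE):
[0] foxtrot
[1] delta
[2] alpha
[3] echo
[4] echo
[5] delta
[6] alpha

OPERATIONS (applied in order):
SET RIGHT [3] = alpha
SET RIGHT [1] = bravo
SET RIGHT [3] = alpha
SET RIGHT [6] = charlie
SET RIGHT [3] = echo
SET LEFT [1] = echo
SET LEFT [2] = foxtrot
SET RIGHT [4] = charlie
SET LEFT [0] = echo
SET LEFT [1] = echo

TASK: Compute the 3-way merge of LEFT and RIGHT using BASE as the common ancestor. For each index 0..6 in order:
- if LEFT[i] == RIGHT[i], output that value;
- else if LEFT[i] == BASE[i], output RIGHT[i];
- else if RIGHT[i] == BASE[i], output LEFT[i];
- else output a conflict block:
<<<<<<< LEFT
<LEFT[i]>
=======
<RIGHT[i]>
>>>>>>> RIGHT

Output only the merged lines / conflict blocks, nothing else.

Answer: echo
<<<<<<< LEFT
echo
=======
bravo
>>>>>>> RIGHT
foxtrot
echo
charlie
delta
charlie

Derivation:
Final LEFT:  [echo, echo, foxtrot, echo, echo, delta, alpha]
Final RIGHT: [foxtrot, bravo, alpha, echo, charlie, delta, charlie]
i=0: L=echo, R=foxtrot=BASE -> take LEFT -> echo
i=1: BASE=delta L=echo R=bravo all differ -> CONFLICT
i=2: L=foxtrot, R=alpha=BASE -> take LEFT -> foxtrot
i=3: L=echo R=echo -> agree -> echo
i=4: L=echo=BASE, R=charlie -> take RIGHT -> charlie
i=5: L=delta R=delta -> agree -> delta
i=6: L=alpha=BASE, R=charlie -> take RIGHT -> charlie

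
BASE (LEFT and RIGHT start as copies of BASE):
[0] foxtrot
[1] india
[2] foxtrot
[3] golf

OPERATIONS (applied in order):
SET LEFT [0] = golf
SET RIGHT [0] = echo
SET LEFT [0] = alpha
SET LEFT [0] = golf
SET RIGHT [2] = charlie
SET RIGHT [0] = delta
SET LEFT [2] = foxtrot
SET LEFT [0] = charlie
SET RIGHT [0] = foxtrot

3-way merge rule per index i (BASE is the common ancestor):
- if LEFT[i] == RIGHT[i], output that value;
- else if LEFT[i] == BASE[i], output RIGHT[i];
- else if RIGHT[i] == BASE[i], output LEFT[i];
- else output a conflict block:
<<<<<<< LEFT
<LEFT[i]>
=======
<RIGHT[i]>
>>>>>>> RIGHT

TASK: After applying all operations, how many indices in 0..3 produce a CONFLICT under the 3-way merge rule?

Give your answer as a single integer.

Final LEFT:  [charlie, india, foxtrot, golf]
Final RIGHT: [foxtrot, india, charlie, golf]
i=0: L=charlie, R=foxtrot=BASE -> take LEFT -> charlie
i=1: L=india R=india -> agree -> india
i=2: L=foxtrot=BASE, R=charlie -> take RIGHT -> charlie
i=3: L=golf R=golf -> agree -> golf
Conflict count: 0

Answer: 0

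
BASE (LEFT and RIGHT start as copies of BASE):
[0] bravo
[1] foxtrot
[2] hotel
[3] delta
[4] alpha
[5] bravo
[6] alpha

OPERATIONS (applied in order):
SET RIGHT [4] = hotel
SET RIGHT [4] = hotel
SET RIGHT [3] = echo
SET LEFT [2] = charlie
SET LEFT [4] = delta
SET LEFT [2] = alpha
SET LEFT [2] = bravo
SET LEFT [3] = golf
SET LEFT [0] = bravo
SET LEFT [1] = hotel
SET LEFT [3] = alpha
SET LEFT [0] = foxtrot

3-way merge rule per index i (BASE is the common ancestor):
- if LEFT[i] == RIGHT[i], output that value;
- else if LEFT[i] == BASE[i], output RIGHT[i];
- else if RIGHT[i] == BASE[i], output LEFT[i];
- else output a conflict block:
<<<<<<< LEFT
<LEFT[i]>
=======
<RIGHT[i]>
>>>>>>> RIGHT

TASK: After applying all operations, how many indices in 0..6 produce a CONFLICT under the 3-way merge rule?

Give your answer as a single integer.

Answer: 2

Derivation:
Final LEFT:  [foxtrot, hotel, bravo, alpha, delta, bravo, alpha]
Final RIGHT: [bravo, foxtrot, hotel, echo, hotel, bravo, alpha]
i=0: L=foxtrot, R=bravo=BASE -> take LEFT -> foxtrot
i=1: L=hotel, R=foxtrot=BASE -> take LEFT -> hotel
i=2: L=bravo, R=hotel=BASE -> take LEFT -> bravo
i=3: BASE=delta L=alpha R=echo all differ -> CONFLICT
i=4: BASE=alpha L=delta R=hotel all differ -> CONFLICT
i=5: L=bravo R=bravo -> agree -> bravo
i=6: L=alpha R=alpha -> agree -> alpha
Conflict count: 2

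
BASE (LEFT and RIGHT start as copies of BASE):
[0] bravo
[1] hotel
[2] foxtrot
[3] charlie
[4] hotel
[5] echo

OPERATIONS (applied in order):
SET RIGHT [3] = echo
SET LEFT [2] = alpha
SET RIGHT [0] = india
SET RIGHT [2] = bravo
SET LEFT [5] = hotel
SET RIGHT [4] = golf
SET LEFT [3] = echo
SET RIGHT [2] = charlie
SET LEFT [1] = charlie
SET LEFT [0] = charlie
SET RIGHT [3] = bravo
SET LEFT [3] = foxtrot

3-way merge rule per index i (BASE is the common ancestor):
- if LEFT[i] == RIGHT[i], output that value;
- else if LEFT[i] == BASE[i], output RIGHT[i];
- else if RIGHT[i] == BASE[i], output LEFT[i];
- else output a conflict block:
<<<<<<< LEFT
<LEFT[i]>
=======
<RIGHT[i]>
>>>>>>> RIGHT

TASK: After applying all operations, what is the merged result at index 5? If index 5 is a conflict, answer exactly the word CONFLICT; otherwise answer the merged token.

Final LEFT:  [charlie, charlie, alpha, foxtrot, hotel, hotel]
Final RIGHT: [india, hotel, charlie, bravo, golf, echo]
i=0: BASE=bravo L=charlie R=india all differ -> CONFLICT
i=1: L=charlie, R=hotel=BASE -> take LEFT -> charlie
i=2: BASE=foxtrot L=alpha R=charlie all differ -> CONFLICT
i=3: BASE=charlie L=foxtrot R=bravo all differ -> CONFLICT
i=4: L=hotel=BASE, R=golf -> take RIGHT -> golf
i=5: L=hotel, R=echo=BASE -> take LEFT -> hotel
Index 5 -> hotel

Answer: hotel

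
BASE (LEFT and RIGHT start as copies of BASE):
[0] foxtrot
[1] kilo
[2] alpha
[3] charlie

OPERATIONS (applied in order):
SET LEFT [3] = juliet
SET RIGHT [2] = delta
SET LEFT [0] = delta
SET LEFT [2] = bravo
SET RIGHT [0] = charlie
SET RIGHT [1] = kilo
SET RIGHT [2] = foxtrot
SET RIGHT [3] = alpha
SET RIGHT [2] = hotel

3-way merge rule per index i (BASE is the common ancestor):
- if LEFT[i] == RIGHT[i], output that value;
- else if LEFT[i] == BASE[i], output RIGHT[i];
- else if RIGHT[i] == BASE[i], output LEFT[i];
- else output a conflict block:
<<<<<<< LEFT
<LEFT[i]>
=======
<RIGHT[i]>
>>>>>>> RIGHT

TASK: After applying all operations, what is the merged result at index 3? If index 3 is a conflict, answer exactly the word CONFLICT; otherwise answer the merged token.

Answer: CONFLICT

Derivation:
Final LEFT:  [delta, kilo, bravo, juliet]
Final RIGHT: [charlie, kilo, hotel, alpha]
i=0: BASE=foxtrot L=delta R=charlie all differ -> CONFLICT
i=1: L=kilo R=kilo -> agree -> kilo
i=2: BASE=alpha L=bravo R=hotel all differ -> CONFLICT
i=3: BASE=charlie L=juliet R=alpha all differ -> CONFLICT
Index 3 -> CONFLICT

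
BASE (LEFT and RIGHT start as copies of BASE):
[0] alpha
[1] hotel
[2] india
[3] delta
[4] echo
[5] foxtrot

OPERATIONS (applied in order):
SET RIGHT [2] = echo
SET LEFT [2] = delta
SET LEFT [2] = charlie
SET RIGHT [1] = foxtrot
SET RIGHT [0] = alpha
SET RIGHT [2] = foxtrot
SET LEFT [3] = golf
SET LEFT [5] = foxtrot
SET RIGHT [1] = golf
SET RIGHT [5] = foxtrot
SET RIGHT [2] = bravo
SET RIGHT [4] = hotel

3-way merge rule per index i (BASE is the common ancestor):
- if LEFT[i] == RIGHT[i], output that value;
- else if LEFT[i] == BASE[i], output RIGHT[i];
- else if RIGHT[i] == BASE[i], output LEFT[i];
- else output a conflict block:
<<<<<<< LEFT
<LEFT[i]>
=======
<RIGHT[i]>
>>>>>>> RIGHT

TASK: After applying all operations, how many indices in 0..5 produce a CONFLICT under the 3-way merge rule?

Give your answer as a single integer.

Answer: 1

Derivation:
Final LEFT:  [alpha, hotel, charlie, golf, echo, foxtrot]
Final RIGHT: [alpha, golf, bravo, delta, hotel, foxtrot]
i=0: L=alpha R=alpha -> agree -> alpha
i=1: L=hotel=BASE, R=golf -> take RIGHT -> golf
i=2: BASE=india L=charlie R=bravo all differ -> CONFLICT
i=3: L=golf, R=delta=BASE -> take LEFT -> golf
i=4: L=echo=BASE, R=hotel -> take RIGHT -> hotel
i=5: L=foxtrot R=foxtrot -> agree -> foxtrot
Conflict count: 1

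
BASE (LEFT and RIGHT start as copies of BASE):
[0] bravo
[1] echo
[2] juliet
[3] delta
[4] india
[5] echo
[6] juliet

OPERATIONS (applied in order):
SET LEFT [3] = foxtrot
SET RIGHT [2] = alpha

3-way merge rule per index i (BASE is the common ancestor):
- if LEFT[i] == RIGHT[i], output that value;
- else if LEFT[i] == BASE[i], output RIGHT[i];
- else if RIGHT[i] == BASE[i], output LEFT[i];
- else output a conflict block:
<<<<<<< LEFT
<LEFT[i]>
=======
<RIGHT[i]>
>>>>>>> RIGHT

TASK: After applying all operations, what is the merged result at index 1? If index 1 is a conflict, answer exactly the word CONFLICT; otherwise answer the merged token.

Answer: echo

Derivation:
Final LEFT:  [bravo, echo, juliet, foxtrot, india, echo, juliet]
Final RIGHT: [bravo, echo, alpha, delta, india, echo, juliet]
i=0: L=bravo R=bravo -> agree -> bravo
i=1: L=echo R=echo -> agree -> echo
i=2: L=juliet=BASE, R=alpha -> take RIGHT -> alpha
i=3: L=foxtrot, R=delta=BASE -> take LEFT -> foxtrot
i=4: L=india R=india -> agree -> india
i=5: L=echo R=echo -> agree -> echo
i=6: L=juliet R=juliet -> agree -> juliet
Index 1 -> echo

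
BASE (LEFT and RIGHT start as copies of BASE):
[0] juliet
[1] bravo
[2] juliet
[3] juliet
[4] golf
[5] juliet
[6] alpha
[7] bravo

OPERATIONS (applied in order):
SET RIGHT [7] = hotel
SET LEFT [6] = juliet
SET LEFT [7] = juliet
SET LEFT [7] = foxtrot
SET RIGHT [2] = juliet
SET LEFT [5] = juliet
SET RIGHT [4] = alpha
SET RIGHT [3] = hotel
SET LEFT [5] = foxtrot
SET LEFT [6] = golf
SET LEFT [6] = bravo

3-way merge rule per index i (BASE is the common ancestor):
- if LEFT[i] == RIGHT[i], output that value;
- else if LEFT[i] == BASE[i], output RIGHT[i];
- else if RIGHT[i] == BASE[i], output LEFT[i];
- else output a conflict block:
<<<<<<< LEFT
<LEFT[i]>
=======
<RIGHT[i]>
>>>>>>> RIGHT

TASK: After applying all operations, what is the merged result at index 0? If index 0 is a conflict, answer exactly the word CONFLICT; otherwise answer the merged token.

Answer: juliet

Derivation:
Final LEFT:  [juliet, bravo, juliet, juliet, golf, foxtrot, bravo, foxtrot]
Final RIGHT: [juliet, bravo, juliet, hotel, alpha, juliet, alpha, hotel]
i=0: L=juliet R=juliet -> agree -> juliet
i=1: L=bravo R=bravo -> agree -> bravo
i=2: L=juliet R=juliet -> agree -> juliet
i=3: L=juliet=BASE, R=hotel -> take RIGHT -> hotel
i=4: L=golf=BASE, R=alpha -> take RIGHT -> alpha
i=5: L=foxtrot, R=juliet=BASE -> take LEFT -> foxtrot
i=6: L=bravo, R=alpha=BASE -> take LEFT -> bravo
i=7: BASE=bravo L=foxtrot R=hotel all differ -> CONFLICT
Index 0 -> juliet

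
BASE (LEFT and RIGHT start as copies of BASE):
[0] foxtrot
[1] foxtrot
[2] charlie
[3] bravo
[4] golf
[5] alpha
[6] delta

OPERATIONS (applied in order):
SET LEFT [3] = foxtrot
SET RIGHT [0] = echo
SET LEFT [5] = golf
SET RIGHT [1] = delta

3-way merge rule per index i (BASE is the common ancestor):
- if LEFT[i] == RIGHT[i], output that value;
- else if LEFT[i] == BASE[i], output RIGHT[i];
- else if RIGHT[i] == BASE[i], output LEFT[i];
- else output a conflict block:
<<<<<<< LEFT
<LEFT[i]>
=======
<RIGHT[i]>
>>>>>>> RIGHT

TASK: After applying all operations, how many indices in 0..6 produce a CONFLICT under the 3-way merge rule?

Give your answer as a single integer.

Answer: 0

Derivation:
Final LEFT:  [foxtrot, foxtrot, charlie, foxtrot, golf, golf, delta]
Final RIGHT: [echo, delta, charlie, bravo, golf, alpha, delta]
i=0: L=foxtrot=BASE, R=echo -> take RIGHT -> echo
i=1: L=foxtrot=BASE, R=delta -> take RIGHT -> delta
i=2: L=charlie R=charlie -> agree -> charlie
i=3: L=foxtrot, R=bravo=BASE -> take LEFT -> foxtrot
i=4: L=golf R=golf -> agree -> golf
i=5: L=golf, R=alpha=BASE -> take LEFT -> golf
i=6: L=delta R=delta -> agree -> delta
Conflict count: 0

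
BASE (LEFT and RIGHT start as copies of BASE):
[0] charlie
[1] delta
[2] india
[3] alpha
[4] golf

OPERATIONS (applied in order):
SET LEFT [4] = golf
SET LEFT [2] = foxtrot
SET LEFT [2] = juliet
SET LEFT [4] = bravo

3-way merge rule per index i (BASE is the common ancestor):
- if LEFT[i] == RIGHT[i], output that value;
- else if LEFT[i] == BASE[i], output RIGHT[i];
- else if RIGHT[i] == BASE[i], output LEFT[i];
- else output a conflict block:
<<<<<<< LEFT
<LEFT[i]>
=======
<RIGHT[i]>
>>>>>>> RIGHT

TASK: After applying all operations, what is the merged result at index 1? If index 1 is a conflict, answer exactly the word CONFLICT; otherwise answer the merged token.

Final LEFT:  [charlie, delta, juliet, alpha, bravo]
Final RIGHT: [charlie, delta, india, alpha, golf]
i=0: L=charlie R=charlie -> agree -> charlie
i=1: L=delta R=delta -> agree -> delta
i=2: L=juliet, R=india=BASE -> take LEFT -> juliet
i=3: L=alpha R=alpha -> agree -> alpha
i=4: L=bravo, R=golf=BASE -> take LEFT -> bravo
Index 1 -> delta

Answer: delta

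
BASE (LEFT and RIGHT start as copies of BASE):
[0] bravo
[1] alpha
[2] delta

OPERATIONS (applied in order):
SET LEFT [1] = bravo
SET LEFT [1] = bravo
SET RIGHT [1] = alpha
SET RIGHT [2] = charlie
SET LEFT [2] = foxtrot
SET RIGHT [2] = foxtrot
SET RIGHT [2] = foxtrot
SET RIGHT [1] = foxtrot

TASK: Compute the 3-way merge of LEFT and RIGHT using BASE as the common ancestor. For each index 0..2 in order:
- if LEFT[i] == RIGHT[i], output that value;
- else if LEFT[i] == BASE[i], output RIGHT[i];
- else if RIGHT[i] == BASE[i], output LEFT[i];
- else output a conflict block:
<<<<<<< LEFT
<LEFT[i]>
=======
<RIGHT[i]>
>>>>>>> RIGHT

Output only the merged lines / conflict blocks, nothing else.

Final LEFT:  [bravo, bravo, foxtrot]
Final RIGHT: [bravo, foxtrot, foxtrot]
i=0: L=bravo R=bravo -> agree -> bravo
i=1: BASE=alpha L=bravo R=foxtrot all differ -> CONFLICT
i=2: L=foxtrot R=foxtrot -> agree -> foxtrot

Answer: bravo
<<<<<<< LEFT
bravo
=======
foxtrot
>>>>>>> RIGHT
foxtrot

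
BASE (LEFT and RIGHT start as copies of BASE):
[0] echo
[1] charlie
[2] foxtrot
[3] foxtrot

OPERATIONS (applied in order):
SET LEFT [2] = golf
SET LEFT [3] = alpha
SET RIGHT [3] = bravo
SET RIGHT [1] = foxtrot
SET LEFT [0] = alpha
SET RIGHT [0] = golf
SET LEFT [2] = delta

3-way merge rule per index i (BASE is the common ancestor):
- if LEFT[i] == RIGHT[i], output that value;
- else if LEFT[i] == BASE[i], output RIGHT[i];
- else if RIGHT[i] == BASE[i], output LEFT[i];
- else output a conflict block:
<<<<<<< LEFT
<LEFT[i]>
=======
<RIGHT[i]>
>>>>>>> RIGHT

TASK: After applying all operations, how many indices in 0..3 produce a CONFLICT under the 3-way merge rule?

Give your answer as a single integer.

Final LEFT:  [alpha, charlie, delta, alpha]
Final RIGHT: [golf, foxtrot, foxtrot, bravo]
i=0: BASE=echo L=alpha R=golf all differ -> CONFLICT
i=1: L=charlie=BASE, R=foxtrot -> take RIGHT -> foxtrot
i=2: L=delta, R=foxtrot=BASE -> take LEFT -> delta
i=3: BASE=foxtrot L=alpha R=bravo all differ -> CONFLICT
Conflict count: 2

Answer: 2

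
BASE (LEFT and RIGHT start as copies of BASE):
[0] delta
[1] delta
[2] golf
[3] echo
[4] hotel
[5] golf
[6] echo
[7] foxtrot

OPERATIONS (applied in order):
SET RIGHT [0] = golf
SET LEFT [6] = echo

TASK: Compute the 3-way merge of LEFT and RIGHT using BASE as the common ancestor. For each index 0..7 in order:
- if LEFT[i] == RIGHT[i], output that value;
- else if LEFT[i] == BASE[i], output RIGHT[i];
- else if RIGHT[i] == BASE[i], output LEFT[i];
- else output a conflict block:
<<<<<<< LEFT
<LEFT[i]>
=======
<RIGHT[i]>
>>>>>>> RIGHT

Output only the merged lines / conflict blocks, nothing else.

Final LEFT:  [delta, delta, golf, echo, hotel, golf, echo, foxtrot]
Final RIGHT: [golf, delta, golf, echo, hotel, golf, echo, foxtrot]
i=0: L=delta=BASE, R=golf -> take RIGHT -> golf
i=1: L=delta R=delta -> agree -> delta
i=2: L=golf R=golf -> agree -> golf
i=3: L=echo R=echo -> agree -> echo
i=4: L=hotel R=hotel -> agree -> hotel
i=5: L=golf R=golf -> agree -> golf
i=6: L=echo R=echo -> agree -> echo
i=7: L=foxtrot R=foxtrot -> agree -> foxtrot

Answer: golf
delta
golf
echo
hotel
golf
echo
foxtrot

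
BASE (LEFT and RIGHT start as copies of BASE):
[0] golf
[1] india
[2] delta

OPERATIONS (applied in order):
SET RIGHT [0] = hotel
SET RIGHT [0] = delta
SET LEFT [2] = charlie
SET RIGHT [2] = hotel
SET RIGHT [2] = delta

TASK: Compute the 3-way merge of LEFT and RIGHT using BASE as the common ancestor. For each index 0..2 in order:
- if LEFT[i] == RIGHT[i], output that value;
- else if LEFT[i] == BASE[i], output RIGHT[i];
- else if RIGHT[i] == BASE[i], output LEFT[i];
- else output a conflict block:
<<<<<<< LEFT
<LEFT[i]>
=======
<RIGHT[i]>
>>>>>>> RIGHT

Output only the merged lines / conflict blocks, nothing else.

Final LEFT:  [golf, india, charlie]
Final RIGHT: [delta, india, delta]
i=0: L=golf=BASE, R=delta -> take RIGHT -> delta
i=1: L=india R=india -> agree -> india
i=2: L=charlie, R=delta=BASE -> take LEFT -> charlie

Answer: delta
india
charlie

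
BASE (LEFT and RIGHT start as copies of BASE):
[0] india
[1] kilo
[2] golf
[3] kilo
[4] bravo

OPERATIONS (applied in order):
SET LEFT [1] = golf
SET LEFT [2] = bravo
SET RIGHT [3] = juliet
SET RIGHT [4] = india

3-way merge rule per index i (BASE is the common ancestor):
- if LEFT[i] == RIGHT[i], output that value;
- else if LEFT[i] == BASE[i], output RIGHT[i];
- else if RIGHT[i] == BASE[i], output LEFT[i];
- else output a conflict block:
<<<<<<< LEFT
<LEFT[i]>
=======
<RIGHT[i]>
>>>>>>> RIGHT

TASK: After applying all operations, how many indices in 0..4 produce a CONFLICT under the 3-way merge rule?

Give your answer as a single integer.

Answer: 0

Derivation:
Final LEFT:  [india, golf, bravo, kilo, bravo]
Final RIGHT: [india, kilo, golf, juliet, india]
i=0: L=india R=india -> agree -> india
i=1: L=golf, R=kilo=BASE -> take LEFT -> golf
i=2: L=bravo, R=golf=BASE -> take LEFT -> bravo
i=3: L=kilo=BASE, R=juliet -> take RIGHT -> juliet
i=4: L=bravo=BASE, R=india -> take RIGHT -> india
Conflict count: 0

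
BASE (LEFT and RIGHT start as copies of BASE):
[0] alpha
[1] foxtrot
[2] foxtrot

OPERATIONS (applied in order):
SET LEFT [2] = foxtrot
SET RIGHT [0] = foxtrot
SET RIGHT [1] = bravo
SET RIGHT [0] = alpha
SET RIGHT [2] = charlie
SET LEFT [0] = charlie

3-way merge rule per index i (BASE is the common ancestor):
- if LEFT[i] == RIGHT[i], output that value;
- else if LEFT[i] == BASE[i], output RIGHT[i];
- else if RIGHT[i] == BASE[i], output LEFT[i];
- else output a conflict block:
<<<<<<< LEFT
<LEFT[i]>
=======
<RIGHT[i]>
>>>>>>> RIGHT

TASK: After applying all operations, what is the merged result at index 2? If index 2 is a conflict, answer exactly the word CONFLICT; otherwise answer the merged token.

Final LEFT:  [charlie, foxtrot, foxtrot]
Final RIGHT: [alpha, bravo, charlie]
i=0: L=charlie, R=alpha=BASE -> take LEFT -> charlie
i=1: L=foxtrot=BASE, R=bravo -> take RIGHT -> bravo
i=2: L=foxtrot=BASE, R=charlie -> take RIGHT -> charlie
Index 2 -> charlie

Answer: charlie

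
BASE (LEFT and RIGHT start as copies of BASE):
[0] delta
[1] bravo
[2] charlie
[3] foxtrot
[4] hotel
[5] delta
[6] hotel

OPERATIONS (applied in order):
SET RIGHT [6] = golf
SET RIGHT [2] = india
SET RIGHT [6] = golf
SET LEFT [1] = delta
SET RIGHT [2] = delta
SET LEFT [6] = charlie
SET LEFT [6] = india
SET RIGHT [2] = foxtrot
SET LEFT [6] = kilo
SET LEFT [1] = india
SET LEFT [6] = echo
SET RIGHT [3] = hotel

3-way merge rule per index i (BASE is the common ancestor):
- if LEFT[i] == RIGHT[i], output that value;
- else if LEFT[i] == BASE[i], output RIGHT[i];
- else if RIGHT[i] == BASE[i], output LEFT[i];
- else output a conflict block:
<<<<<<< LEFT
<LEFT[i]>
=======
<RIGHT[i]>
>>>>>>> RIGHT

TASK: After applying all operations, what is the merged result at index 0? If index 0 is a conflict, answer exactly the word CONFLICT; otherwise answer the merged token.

Final LEFT:  [delta, india, charlie, foxtrot, hotel, delta, echo]
Final RIGHT: [delta, bravo, foxtrot, hotel, hotel, delta, golf]
i=0: L=delta R=delta -> agree -> delta
i=1: L=india, R=bravo=BASE -> take LEFT -> india
i=2: L=charlie=BASE, R=foxtrot -> take RIGHT -> foxtrot
i=3: L=foxtrot=BASE, R=hotel -> take RIGHT -> hotel
i=4: L=hotel R=hotel -> agree -> hotel
i=5: L=delta R=delta -> agree -> delta
i=6: BASE=hotel L=echo R=golf all differ -> CONFLICT
Index 0 -> delta

Answer: delta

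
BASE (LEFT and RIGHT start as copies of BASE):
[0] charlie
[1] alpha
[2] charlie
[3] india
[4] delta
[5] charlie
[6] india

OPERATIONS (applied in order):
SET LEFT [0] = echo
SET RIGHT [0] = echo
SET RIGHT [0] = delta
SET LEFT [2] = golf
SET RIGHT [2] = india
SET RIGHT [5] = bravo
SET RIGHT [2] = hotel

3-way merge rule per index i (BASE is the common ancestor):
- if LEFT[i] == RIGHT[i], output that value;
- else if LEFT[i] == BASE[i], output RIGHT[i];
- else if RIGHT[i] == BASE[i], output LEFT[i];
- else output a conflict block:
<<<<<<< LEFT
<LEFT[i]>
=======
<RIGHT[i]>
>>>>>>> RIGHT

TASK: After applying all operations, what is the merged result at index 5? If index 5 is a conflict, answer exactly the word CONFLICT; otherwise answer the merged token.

Final LEFT:  [echo, alpha, golf, india, delta, charlie, india]
Final RIGHT: [delta, alpha, hotel, india, delta, bravo, india]
i=0: BASE=charlie L=echo R=delta all differ -> CONFLICT
i=1: L=alpha R=alpha -> agree -> alpha
i=2: BASE=charlie L=golf R=hotel all differ -> CONFLICT
i=3: L=india R=india -> agree -> india
i=4: L=delta R=delta -> agree -> delta
i=5: L=charlie=BASE, R=bravo -> take RIGHT -> bravo
i=6: L=india R=india -> agree -> india
Index 5 -> bravo

Answer: bravo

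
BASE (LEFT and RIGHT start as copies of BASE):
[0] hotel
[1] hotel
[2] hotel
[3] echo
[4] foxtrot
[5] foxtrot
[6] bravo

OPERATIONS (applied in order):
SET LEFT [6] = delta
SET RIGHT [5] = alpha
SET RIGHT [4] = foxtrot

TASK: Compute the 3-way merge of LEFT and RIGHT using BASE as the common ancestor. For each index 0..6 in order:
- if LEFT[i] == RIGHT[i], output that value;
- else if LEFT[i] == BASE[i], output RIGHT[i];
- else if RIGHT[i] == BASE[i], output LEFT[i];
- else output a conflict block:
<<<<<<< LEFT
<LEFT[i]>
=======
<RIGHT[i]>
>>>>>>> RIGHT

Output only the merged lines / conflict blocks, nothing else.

Final LEFT:  [hotel, hotel, hotel, echo, foxtrot, foxtrot, delta]
Final RIGHT: [hotel, hotel, hotel, echo, foxtrot, alpha, bravo]
i=0: L=hotel R=hotel -> agree -> hotel
i=1: L=hotel R=hotel -> agree -> hotel
i=2: L=hotel R=hotel -> agree -> hotel
i=3: L=echo R=echo -> agree -> echo
i=4: L=foxtrot R=foxtrot -> agree -> foxtrot
i=5: L=foxtrot=BASE, R=alpha -> take RIGHT -> alpha
i=6: L=delta, R=bravo=BASE -> take LEFT -> delta

Answer: hotel
hotel
hotel
echo
foxtrot
alpha
delta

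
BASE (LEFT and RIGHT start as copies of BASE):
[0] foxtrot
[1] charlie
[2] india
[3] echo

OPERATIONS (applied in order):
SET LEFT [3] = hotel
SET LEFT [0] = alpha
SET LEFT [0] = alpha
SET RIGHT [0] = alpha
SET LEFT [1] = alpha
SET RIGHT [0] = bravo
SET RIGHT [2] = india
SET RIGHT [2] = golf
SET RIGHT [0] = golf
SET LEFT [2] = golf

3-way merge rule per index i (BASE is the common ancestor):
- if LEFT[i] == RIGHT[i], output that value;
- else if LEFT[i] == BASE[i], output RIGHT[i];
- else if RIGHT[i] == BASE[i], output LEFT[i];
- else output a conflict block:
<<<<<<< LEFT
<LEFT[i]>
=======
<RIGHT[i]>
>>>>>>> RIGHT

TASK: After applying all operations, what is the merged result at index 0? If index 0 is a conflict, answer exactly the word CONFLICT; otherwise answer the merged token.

Answer: CONFLICT

Derivation:
Final LEFT:  [alpha, alpha, golf, hotel]
Final RIGHT: [golf, charlie, golf, echo]
i=0: BASE=foxtrot L=alpha R=golf all differ -> CONFLICT
i=1: L=alpha, R=charlie=BASE -> take LEFT -> alpha
i=2: L=golf R=golf -> agree -> golf
i=3: L=hotel, R=echo=BASE -> take LEFT -> hotel
Index 0 -> CONFLICT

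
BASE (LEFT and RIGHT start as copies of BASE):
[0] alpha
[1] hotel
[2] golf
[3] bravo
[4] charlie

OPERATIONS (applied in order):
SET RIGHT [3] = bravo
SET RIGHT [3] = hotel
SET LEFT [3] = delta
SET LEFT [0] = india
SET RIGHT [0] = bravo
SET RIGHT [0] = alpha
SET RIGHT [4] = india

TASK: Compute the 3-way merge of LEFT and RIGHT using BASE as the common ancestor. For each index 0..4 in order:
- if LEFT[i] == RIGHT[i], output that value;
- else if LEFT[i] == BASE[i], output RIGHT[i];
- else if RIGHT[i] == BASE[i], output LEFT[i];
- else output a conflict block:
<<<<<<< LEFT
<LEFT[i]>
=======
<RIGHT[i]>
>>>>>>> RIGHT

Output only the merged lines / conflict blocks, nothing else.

Final LEFT:  [india, hotel, golf, delta, charlie]
Final RIGHT: [alpha, hotel, golf, hotel, india]
i=0: L=india, R=alpha=BASE -> take LEFT -> india
i=1: L=hotel R=hotel -> agree -> hotel
i=2: L=golf R=golf -> agree -> golf
i=3: BASE=bravo L=delta R=hotel all differ -> CONFLICT
i=4: L=charlie=BASE, R=india -> take RIGHT -> india

Answer: india
hotel
golf
<<<<<<< LEFT
delta
=======
hotel
>>>>>>> RIGHT
india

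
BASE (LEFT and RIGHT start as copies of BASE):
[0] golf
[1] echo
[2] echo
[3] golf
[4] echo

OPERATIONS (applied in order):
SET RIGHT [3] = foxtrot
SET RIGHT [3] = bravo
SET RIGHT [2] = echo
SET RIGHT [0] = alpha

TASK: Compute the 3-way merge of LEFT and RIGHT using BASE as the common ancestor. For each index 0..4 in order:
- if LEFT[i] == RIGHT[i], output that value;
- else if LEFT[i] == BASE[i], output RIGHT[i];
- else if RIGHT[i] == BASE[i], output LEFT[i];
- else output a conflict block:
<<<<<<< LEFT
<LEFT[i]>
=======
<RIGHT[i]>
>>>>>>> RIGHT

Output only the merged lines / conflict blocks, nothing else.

Final LEFT:  [golf, echo, echo, golf, echo]
Final RIGHT: [alpha, echo, echo, bravo, echo]
i=0: L=golf=BASE, R=alpha -> take RIGHT -> alpha
i=1: L=echo R=echo -> agree -> echo
i=2: L=echo R=echo -> agree -> echo
i=3: L=golf=BASE, R=bravo -> take RIGHT -> bravo
i=4: L=echo R=echo -> agree -> echo

Answer: alpha
echo
echo
bravo
echo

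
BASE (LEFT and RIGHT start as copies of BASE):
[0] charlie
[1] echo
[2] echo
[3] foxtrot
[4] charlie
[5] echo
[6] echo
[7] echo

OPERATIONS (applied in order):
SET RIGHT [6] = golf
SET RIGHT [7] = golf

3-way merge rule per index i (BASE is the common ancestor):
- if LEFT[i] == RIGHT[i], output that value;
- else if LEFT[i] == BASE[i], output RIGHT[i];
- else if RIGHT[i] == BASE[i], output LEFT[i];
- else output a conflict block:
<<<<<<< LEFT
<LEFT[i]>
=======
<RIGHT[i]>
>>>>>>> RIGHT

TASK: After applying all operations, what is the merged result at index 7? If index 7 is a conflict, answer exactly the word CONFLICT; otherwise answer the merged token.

Answer: golf

Derivation:
Final LEFT:  [charlie, echo, echo, foxtrot, charlie, echo, echo, echo]
Final RIGHT: [charlie, echo, echo, foxtrot, charlie, echo, golf, golf]
i=0: L=charlie R=charlie -> agree -> charlie
i=1: L=echo R=echo -> agree -> echo
i=2: L=echo R=echo -> agree -> echo
i=3: L=foxtrot R=foxtrot -> agree -> foxtrot
i=4: L=charlie R=charlie -> agree -> charlie
i=5: L=echo R=echo -> agree -> echo
i=6: L=echo=BASE, R=golf -> take RIGHT -> golf
i=7: L=echo=BASE, R=golf -> take RIGHT -> golf
Index 7 -> golf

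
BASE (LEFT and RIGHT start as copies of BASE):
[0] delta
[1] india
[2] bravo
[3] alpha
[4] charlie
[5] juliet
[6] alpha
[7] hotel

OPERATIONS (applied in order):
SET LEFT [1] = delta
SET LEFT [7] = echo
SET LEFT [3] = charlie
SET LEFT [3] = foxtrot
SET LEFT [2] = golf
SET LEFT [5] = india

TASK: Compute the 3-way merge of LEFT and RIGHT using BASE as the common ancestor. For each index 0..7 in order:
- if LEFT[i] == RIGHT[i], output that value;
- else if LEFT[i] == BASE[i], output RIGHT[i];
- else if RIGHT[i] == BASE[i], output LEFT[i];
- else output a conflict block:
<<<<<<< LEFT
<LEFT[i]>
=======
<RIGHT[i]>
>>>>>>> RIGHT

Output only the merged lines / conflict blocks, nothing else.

Answer: delta
delta
golf
foxtrot
charlie
india
alpha
echo

Derivation:
Final LEFT:  [delta, delta, golf, foxtrot, charlie, india, alpha, echo]
Final RIGHT: [delta, india, bravo, alpha, charlie, juliet, alpha, hotel]
i=0: L=delta R=delta -> agree -> delta
i=1: L=delta, R=india=BASE -> take LEFT -> delta
i=2: L=golf, R=bravo=BASE -> take LEFT -> golf
i=3: L=foxtrot, R=alpha=BASE -> take LEFT -> foxtrot
i=4: L=charlie R=charlie -> agree -> charlie
i=5: L=india, R=juliet=BASE -> take LEFT -> india
i=6: L=alpha R=alpha -> agree -> alpha
i=7: L=echo, R=hotel=BASE -> take LEFT -> echo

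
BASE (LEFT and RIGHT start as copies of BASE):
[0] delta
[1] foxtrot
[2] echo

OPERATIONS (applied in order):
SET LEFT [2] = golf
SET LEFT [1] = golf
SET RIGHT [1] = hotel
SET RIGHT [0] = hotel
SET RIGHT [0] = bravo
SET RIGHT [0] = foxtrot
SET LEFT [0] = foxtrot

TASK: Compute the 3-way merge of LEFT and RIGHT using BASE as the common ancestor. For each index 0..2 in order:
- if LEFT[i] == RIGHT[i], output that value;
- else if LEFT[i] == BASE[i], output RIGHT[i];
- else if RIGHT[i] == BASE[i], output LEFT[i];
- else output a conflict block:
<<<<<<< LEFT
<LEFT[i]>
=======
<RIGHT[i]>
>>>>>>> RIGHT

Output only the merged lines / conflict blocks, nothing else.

Answer: foxtrot
<<<<<<< LEFT
golf
=======
hotel
>>>>>>> RIGHT
golf

Derivation:
Final LEFT:  [foxtrot, golf, golf]
Final RIGHT: [foxtrot, hotel, echo]
i=0: L=foxtrot R=foxtrot -> agree -> foxtrot
i=1: BASE=foxtrot L=golf R=hotel all differ -> CONFLICT
i=2: L=golf, R=echo=BASE -> take LEFT -> golf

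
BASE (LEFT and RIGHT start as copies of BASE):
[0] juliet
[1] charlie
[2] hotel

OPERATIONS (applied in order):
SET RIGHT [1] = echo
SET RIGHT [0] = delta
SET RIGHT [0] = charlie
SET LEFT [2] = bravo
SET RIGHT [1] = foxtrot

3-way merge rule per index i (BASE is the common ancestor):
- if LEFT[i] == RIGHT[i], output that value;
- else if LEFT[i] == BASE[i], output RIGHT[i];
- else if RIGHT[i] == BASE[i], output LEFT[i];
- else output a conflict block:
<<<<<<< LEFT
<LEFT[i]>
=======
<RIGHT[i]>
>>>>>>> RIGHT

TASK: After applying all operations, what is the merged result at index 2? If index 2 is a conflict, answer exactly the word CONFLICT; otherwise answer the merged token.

Answer: bravo

Derivation:
Final LEFT:  [juliet, charlie, bravo]
Final RIGHT: [charlie, foxtrot, hotel]
i=0: L=juliet=BASE, R=charlie -> take RIGHT -> charlie
i=1: L=charlie=BASE, R=foxtrot -> take RIGHT -> foxtrot
i=2: L=bravo, R=hotel=BASE -> take LEFT -> bravo
Index 2 -> bravo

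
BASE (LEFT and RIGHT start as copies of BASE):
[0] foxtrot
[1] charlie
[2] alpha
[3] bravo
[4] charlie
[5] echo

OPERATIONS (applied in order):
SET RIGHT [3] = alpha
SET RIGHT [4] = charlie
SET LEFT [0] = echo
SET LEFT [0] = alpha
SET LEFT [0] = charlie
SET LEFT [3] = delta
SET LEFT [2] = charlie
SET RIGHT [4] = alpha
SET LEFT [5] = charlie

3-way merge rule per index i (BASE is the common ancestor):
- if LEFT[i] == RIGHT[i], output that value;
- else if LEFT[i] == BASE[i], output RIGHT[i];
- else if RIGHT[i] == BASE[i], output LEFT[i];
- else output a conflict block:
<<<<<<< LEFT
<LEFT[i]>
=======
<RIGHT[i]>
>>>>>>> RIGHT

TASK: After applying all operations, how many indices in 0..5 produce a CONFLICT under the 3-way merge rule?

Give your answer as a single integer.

Answer: 1

Derivation:
Final LEFT:  [charlie, charlie, charlie, delta, charlie, charlie]
Final RIGHT: [foxtrot, charlie, alpha, alpha, alpha, echo]
i=0: L=charlie, R=foxtrot=BASE -> take LEFT -> charlie
i=1: L=charlie R=charlie -> agree -> charlie
i=2: L=charlie, R=alpha=BASE -> take LEFT -> charlie
i=3: BASE=bravo L=delta R=alpha all differ -> CONFLICT
i=4: L=charlie=BASE, R=alpha -> take RIGHT -> alpha
i=5: L=charlie, R=echo=BASE -> take LEFT -> charlie
Conflict count: 1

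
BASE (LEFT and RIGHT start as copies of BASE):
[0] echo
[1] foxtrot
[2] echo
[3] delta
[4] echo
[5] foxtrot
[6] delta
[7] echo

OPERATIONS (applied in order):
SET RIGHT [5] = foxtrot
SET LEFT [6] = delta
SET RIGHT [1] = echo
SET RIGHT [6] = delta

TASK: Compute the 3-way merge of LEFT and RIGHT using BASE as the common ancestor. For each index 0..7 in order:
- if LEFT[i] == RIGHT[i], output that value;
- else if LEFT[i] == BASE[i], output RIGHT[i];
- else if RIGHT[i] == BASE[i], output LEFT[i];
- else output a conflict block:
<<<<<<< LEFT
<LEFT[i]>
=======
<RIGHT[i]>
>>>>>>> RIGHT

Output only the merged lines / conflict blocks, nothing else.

Answer: echo
echo
echo
delta
echo
foxtrot
delta
echo

Derivation:
Final LEFT:  [echo, foxtrot, echo, delta, echo, foxtrot, delta, echo]
Final RIGHT: [echo, echo, echo, delta, echo, foxtrot, delta, echo]
i=0: L=echo R=echo -> agree -> echo
i=1: L=foxtrot=BASE, R=echo -> take RIGHT -> echo
i=2: L=echo R=echo -> agree -> echo
i=3: L=delta R=delta -> agree -> delta
i=4: L=echo R=echo -> agree -> echo
i=5: L=foxtrot R=foxtrot -> agree -> foxtrot
i=6: L=delta R=delta -> agree -> delta
i=7: L=echo R=echo -> agree -> echo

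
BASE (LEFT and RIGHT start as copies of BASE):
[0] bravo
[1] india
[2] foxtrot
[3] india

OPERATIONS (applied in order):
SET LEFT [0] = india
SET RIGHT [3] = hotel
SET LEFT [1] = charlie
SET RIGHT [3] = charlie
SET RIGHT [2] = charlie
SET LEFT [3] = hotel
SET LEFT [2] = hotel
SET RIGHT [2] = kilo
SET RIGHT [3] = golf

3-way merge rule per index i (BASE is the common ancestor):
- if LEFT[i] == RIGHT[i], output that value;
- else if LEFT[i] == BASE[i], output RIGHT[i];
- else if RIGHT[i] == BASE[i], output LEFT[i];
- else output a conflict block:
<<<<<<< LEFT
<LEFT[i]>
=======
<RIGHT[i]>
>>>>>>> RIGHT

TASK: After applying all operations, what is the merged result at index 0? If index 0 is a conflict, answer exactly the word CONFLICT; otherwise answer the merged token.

Answer: india

Derivation:
Final LEFT:  [india, charlie, hotel, hotel]
Final RIGHT: [bravo, india, kilo, golf]
i=0: L=india, R=bravo=BASE -> take LEFT -> india
i=1: L=charlie, R=india=BASE -> take LEFT -> charlie
i=2: BASE=foxtrot L=hotel R=kilo all differ -> CONFLICT
i=3: BASE=india L=hotel R=golf all differ -> CONFLICT
Index 0 -> india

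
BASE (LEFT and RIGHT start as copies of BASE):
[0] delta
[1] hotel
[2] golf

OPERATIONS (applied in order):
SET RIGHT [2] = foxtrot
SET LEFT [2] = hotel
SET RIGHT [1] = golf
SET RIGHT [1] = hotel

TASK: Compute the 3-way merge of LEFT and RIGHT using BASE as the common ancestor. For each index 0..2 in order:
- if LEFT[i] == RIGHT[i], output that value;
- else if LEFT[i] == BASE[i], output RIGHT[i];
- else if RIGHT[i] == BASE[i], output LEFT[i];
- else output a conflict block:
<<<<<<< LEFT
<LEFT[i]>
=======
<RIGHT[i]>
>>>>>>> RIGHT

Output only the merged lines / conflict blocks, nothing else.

Final LEFT:  [delta, hotel, hotel]
Final RIGHT: [delta, hotel, foxtrot]
i=0: L=delta R=delta -> agree -> delta
i=1: L=hotel R=hotel -> agree -> hotel
i=2: BASE=golf L=hotel R=foxtrot all differ -> CONFLICT

Answer: delta
hotel
<<<<<<< LEFT
hotel
=======
foxtrot
>>>>>>> RIGHT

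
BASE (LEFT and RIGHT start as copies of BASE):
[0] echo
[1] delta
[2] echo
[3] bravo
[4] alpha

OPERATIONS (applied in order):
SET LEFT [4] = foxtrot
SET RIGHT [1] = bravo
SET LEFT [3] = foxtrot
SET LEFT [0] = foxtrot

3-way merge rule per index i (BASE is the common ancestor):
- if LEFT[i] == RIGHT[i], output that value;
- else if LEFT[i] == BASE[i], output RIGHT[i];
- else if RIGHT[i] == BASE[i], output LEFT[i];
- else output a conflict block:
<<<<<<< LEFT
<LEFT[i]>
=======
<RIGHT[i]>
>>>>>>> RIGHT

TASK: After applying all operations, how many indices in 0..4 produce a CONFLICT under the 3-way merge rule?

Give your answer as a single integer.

Final LEFT:  [foxtrot, delta, echo, foxtrot, foxtrot]
Final RIGHT: [echo, bravo, echo, bravo, alpha]
i=0: L=foxtrot, R=echo=BASE -> take LEFT -> foxtrot
i=1: L=delta=BASE, R=bravo -> take RIGHT -> bravo
i=2: L=echo R=echo -> agree -> echo
i=3: L=foxtrot, R=bravo=BASE -> take LEFT -> foxtrot
i=4: L=foxtrot, R=alpha=BASE -> take LEFT -> foxtrot
Conflict count: 0

Answer: 0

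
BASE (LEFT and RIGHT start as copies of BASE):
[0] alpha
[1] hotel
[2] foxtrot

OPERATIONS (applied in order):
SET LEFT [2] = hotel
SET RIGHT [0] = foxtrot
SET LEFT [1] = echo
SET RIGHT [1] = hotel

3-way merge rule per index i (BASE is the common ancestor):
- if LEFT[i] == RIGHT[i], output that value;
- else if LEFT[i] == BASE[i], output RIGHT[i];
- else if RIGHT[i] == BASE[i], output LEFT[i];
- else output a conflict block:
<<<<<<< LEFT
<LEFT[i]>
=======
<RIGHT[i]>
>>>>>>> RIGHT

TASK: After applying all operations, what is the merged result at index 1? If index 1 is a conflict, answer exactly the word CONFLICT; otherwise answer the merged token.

Final LEFT:  [alpha, echo, hotel]
Final RIGHT: [foxtrot, hotel, foxtrot]
i=0: L=alpha=BASE, R=foxtrot -> take RIGHT -> foxtrot
i=1: L=echo, R=hotel=BASE -> take LEFT -> echo
i=2: L=hotel, R=foxtrot=BASE -> take LEFT -> hotel
Index 1 -> echo

Answer: echo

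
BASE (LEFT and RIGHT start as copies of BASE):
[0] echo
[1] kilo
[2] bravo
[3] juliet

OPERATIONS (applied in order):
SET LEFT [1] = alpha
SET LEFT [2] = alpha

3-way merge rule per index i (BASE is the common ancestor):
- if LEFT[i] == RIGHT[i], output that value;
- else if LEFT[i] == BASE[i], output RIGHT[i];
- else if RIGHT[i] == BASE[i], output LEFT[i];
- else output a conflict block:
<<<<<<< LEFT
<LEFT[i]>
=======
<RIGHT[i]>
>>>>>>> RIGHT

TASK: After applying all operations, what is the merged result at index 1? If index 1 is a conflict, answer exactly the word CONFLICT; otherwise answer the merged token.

Final LEFT:  [echo, alpha, alpha, juliet]
Final RIGHT: [echo, kilo, bravo, juliet]
i=0: L=echo R=echo -> agree -> echo
i=1: L=alpha, R=kilo=BASE -> take LEFT -> alpha
i=2: L=alpha, R=bravo=BASE -> take LEFT -> alpha
i=3: L=juliet R=juliet -> agree -> juliet
Index 1 -> alpha

Answer: alpha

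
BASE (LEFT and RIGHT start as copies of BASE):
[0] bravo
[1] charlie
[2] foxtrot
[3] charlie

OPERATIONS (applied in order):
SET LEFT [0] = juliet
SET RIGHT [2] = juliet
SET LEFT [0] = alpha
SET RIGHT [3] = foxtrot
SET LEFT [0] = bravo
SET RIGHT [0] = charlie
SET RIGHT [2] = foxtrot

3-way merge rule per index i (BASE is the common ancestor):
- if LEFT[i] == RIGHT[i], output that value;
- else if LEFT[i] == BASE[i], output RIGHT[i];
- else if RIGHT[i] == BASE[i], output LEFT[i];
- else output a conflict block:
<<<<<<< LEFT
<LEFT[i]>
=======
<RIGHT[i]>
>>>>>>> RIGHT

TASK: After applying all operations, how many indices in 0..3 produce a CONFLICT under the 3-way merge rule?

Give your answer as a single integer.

Answer: 0

Derivation:
Final LEFT:  [bravo, charlie, foxtrot, charlie]
Final RIGHT: [charlie, charlie, foxtrot, foxtrot]
i=0: L=bravo=BASE, R=charlie -> take RIGHT -> charlie
i=1: L=charlie R=charlie -> agree -> charlie
i=2: L=foxtrot R=foxtrot -> agree -> foxtrot
i=3: L=charlie=BASE, R=foxtrot -> take RIGHT -> foxtrot
Conflict count: 0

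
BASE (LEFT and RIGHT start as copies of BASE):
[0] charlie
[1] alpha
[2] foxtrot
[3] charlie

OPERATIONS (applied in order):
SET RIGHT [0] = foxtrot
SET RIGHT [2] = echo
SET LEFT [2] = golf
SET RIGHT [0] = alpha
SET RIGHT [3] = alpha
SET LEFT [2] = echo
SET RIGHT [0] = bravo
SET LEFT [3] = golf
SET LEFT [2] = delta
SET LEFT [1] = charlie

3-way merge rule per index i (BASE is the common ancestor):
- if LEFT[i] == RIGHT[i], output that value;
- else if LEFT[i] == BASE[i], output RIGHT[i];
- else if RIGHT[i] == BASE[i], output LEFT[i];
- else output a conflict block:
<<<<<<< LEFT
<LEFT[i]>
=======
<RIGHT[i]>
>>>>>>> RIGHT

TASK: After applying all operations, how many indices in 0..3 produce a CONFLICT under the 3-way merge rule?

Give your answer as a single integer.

Answer: 2

Derivation:
Final LEFT:  [charlie, charlie, delta, golf]
Final RIGHT: [bravo, alpha, echo, alpha]
i=0: L=charlie=BASE, R=bravo -> take RIGHT -> bravo
i=1: L=charlie, R=alpha=BASE -> take LEFT -> charlie
i=2: BASE=foxtrot L=delta R=echo all differ -> CONFLICT
i=3: BASE=charlie L=golf R=alpha all differ -> CONFLICT
Conflict count: 2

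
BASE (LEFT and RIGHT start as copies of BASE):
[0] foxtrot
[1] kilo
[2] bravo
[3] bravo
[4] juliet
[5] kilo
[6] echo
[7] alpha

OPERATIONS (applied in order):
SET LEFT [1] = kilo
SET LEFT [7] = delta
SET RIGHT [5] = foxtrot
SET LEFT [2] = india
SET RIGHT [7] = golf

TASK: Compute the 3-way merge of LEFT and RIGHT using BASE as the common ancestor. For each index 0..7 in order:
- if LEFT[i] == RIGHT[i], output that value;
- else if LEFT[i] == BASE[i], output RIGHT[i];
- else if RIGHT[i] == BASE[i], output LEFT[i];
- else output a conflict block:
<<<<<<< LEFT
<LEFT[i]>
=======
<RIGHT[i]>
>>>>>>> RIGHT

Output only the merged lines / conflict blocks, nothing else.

Answer: foxtrot
kilo
india
bravo
juliet
foxtrot
echo
<<<<<<< LEFT
delta
=======
golf
>>>>>>> RIGHT

Derivation:
Final LEFT:  [foxtrot, kilo, india, bravo, juliet, kilo, echo, delta]
Final RIGHT: [foxtrot, kilo, bravo, bravo, juliet, foxtrot, echo, golf]
i=0: L=foxtrot R=foxtrot -> agree -> foxtrot
i=1: L=kilo R=kilo -> agree -> kilo
i=2: L=india, R=bravo=BASE -> take LEFT -> india
i=3: L=bravo R=bravo -> agree -> bravo
i=4: L=juliet R=juliet -> agree -> juliet
i=5: L=kilo=BASE, R=foxtrot -> take RIGHT -> foxtrot
i=6: L=echo R=echo -> agree -> echo
i=7: BASE=alpha L=delta R=golf all differ -> CONFLICT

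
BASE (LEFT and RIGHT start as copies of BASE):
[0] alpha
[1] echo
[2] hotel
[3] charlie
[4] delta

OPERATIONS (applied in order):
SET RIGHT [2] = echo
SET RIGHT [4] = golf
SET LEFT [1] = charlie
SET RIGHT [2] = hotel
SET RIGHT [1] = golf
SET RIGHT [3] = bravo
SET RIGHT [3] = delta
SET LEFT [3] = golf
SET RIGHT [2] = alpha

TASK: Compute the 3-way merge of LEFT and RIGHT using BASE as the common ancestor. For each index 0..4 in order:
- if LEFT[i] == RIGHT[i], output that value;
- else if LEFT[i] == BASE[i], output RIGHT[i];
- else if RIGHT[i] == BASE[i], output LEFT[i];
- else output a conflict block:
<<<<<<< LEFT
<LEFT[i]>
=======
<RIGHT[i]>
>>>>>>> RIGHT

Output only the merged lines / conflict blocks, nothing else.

Final LEFT:  [alpha, charlie, hotel, golf, delta]
Final RIGHT: [alpha, golf, alpha, delta, golf]
i=0: L=alpha R=alpha -> agree -> alpha
i=1: BASE=echo L=charlie R=golf all differ -> CONFLICT
i=2: L=hotel=BASE, R=alpha -> take RIGHT -> alpha
i=3: BASE=charlie L=golf R=delta all differ -> CONFLICT
i=4: L=delta=BASE, R=golf -> take RIGHT -> golf

Answer: alpha
<<<<<<< LEFT
charlie
=======
golf
>>>>>>> RIGHT
alpha
<<<<<<< LEFT
golf
=======
delta
>>>>>>> RIGHT
golf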